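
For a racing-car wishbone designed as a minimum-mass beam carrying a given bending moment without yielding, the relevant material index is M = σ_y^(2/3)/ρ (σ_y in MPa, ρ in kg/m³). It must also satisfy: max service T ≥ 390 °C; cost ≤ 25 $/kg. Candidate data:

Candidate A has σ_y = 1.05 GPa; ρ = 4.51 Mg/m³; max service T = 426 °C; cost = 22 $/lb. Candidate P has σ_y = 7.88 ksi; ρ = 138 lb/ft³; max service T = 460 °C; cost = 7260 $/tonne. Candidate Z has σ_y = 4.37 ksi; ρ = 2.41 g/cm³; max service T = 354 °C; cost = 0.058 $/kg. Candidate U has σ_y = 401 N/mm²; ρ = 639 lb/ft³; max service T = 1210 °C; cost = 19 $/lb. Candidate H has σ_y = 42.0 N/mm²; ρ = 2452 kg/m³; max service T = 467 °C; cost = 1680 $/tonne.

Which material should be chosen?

candidate P

Screen on constraints: max service T ≥ 390 °C; cost ≤ 25 $/kg. Survivors: candidate P, candidate H.
After converting to SI:
  candidate P: σ_y = 54.33 MPa, ρ = 2211 kg/m³
  candidate H: σ_y = 42.00 MPa, ρ = 2452 kg/m³
  candidate P: M = 6.49×10⁻³
  candidate H: M = 4.93×10⁻³
Candidate P ranks first.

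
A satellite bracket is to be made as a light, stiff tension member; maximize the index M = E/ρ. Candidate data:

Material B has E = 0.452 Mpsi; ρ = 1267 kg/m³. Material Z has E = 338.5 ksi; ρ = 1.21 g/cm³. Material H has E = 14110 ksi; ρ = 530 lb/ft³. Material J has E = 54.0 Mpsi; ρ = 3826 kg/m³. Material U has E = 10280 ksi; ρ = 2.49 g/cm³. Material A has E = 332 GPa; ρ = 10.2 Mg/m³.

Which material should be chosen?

material J

Putting every candidate on a common basis:
  material B: E = 3.116 GPa, ρ = 1267 kg/m³
  material Z: E = 2.334 GPa, ρ = 1210 kg/m³
  material H: E = 97.29 GPa, ρ = 8490 kg/m³
  material J: E = 372.3 GPa, ρ = 3826 kg/m³
  material U: E = 70.88 GPa, ρ = 2490 kg/m³
  material A: E = 332.0 GPa, ρ = 10200 kg/m³
  material J: M = 97.3 MN·m/kg
  material A: M = 32.5 MN·m/kg
  material U: M = 28.5 MN·m/kg
  material H: M = 11.5 MN·m/kg
  material B: M = 2.46 MN·m/kg
  material Z: M = 1.93 MN·m/kg
Material J has the largest M.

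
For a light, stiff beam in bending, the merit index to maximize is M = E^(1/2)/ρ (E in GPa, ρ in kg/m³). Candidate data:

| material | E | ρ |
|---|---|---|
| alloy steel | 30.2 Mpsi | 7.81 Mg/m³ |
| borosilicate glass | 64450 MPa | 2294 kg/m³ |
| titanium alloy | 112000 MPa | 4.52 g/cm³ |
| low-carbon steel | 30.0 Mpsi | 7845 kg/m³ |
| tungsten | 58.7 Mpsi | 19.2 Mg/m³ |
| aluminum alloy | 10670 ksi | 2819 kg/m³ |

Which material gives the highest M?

borosilicate glass

Convert each candidate to consistent units, then evaluate M:
  alloy steel: E = 208.2 GPa, ρ = 7810 kg/m³
  borosilicate glass: E = 64.45 GPa, ρ = 2294 kg/m³
  titanium alloy: E = 112.0 GPa, ρ = 4520 kg/m³
  low-carbon steel: E = 206.8 GPa, ρ = 7845 kg/m³
  tungsten: E = 404.7 GPa, ρ = 19200 kg/m³
  aluminum alloy: E = 73.57 GPa, ρ = 2819 kg/m³
  borosilicate glass: M = 3.50×10⁻³
  aluminum alloy: M = 3.04×10⁻³
  titanium alloy: M = 2.34×10⁻³
  alloy steel: M = 1.85×10⁻³
  low-carbon steel: M = 1.83×10⁻³
  tungsten: M = 1.05×10⁻³
Borosilicate glass ranks first.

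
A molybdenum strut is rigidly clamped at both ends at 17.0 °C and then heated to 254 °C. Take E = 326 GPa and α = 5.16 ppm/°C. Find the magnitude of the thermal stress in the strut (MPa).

399 MPa

ΔT = 237.0 K. Constrained thermal stress σ = E·α·ΔT = 326.0×10³ MPa × 5.16×10⁻⁶ × 237.0 = 399 MPa (compressive).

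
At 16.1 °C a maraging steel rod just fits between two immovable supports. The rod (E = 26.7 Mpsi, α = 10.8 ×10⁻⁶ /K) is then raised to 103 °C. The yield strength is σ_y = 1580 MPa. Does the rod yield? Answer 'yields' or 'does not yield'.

E = 26.7 Mpsi = 184.1 GPa.
ΔT = 86.90 K. Constrained thermal stress σ = E·α·ΔT = 184.1×10³ MPa × 10.8×10⁻⁶ × 86.90 = 173 MPa (compressive).
Compare to σ_y = 1580 MPa: σ < σ_y, so it does not yield.

does not yield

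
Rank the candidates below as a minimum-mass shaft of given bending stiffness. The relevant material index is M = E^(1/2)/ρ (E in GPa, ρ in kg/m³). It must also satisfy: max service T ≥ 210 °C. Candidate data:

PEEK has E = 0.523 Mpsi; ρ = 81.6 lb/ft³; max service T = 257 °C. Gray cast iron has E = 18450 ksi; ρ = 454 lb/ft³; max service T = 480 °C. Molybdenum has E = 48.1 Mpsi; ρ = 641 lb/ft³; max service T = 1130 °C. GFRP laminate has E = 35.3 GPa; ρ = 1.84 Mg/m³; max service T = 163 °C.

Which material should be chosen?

molybdenum

Screen on constraints: max service T ≥ 210 °C. Survivors: PEEK, gray cast iron, molybdenum.
Convert each candidate to consistent units, then evaluate M:
  PEEK: E = 3.606 GPa, ρ = 1307 kg/m³
  gray cast iron: E = 127.2 GPa, ρ = 7272 kg/m³
  molybdenum: E = 331.6 GPa, ρ = 10270 kg/m³
  molybdenum: M = 1.77×10⁻³
  gray cast iron: M = 1.55×10⁻³
  PEEK: M = 1.45×10⁻³
The maximum is for molybdenum.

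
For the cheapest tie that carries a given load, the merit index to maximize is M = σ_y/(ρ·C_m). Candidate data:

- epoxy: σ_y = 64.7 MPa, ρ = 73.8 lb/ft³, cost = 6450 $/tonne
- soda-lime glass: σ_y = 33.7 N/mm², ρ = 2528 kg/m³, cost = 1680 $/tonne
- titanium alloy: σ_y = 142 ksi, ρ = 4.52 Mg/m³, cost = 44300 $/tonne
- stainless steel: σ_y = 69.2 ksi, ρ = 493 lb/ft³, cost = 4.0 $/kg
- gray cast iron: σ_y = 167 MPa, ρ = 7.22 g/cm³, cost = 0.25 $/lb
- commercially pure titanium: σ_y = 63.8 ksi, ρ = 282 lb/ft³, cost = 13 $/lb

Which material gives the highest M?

gray cast iron

After converting to SI:
  epoxy: σ_y = 64.70 MPa, ρ = 1182 kg/m³, cost = 6.450 $/kg
  soda-lime glass: σ_y = 33.70 MPa, ρ = 2528 kg/m³, cost = 1.680 $/kg
  titanium alloy: σ_y = 979.1 MPa, ρ = 4520 kg/m³, cost = 44.30 $/kg
  stainless steel: σ_y = 477.1 MPa, ρ = 7897 kg/m³, cost = 4.000 $/kg
  gray cast iron: σ_y = 167.0 MPa, ρ = 7220 kg/m³, cost = 0.5511 $/kg
  commercially pure titanium: σ_y = 439.9 MPa, ρ = 4517 kg/m³, cost = 28.66 $/kg
  gray cast iron: M = 42.0 kN·m per $
  stainless steel: M = 15.1 kN·m per $
  epoxy: M = 8.49 kN·m per $
  soda-lime glass: M = 7.93 kN·m per $
  titanium alloy: M = 4.89 kN·m per $
  commercially pure titanium: M = 3.40 kN·m per $
Highest index: gray cast iron.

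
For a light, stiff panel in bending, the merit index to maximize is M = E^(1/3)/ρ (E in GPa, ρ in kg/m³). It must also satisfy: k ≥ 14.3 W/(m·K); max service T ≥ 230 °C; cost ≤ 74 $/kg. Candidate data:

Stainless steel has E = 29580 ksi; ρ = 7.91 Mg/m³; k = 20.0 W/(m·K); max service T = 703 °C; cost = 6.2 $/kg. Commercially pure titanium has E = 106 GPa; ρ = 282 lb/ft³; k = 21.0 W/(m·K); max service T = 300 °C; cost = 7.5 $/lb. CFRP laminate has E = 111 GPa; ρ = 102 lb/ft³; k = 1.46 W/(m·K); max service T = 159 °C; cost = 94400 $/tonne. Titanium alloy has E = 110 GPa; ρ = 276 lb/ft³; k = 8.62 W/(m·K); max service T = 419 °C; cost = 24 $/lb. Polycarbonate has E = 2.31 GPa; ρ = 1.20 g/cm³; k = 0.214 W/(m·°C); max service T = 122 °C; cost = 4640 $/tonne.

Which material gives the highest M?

commercially pure titanium

Screen on constraints: k ≥ 14.3 W/(m·K); max service T ≥ 230 °C; cost ≤ 74 $/kg. Survivors: stainless steel, commercially pure titanium.
Normalizing units and computing the index:
  stainless steel: E = 203.9 GPa, ρ = 7910 kg/m³
  commercially pure titanium: E = 106.0 GPa, ρ = 4517 kg/m³
  commercially pure titanium: M = 1.05×10⁻³
  stainless steel: M = 0.744×10⁻³
Highest index: commercially pure titanium.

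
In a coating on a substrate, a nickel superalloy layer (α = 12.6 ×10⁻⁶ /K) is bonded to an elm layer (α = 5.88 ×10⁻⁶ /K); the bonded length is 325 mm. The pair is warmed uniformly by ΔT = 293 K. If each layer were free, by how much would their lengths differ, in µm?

Δα = |12.6 − 5.88|×10⁻⁶/K = 6.72×10⁻⁶/K.
ΔL_mismatch = Δα·L·ΔT = 6.72×10⁻⁶ × 325.0 mm × 293.0 K = 640 µm.

640 µm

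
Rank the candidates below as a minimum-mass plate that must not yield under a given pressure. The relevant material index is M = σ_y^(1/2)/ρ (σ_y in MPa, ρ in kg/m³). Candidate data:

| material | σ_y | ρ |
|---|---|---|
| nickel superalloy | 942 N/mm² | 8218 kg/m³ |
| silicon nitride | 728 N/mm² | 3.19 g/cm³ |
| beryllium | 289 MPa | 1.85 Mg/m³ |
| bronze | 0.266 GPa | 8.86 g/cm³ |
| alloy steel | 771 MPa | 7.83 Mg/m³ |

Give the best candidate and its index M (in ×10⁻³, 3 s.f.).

beryllium, M = 9.19×10⁻³

Putting every candidate on a common basis:
  nickel superalloy: σ_y = 942.0 MPa, ρ = 8218 kg/m³
  silicon nitride: σ_y = 728.0 MPa, ρ = 3190 kg/m³
  beryllium: σ_y = 289.0 MPa, ρ = 1850 kg/m³
  bronze: σ_y = 266.0 MPa, ρ = 8860 kg/m³
  alloy steel: σ_y = 771.0 MPa, ρ = 7830 kg/m³
  beryllium: M = 9.19×10⁻³
  silicon nitride: M = 8.46×10⁻³
  nickel superalloy: M = 3.73×10⁻³
  alloy steel: M = 3.55×10⁻³
  bronze: M = 1.84×10⁻³
Beryllium has the largest M.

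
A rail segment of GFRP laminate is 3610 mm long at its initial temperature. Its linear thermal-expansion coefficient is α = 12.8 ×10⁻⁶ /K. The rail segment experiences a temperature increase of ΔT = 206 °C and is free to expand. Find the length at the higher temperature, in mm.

3619.5 mm

ΔL = α·L₀·ΔT = 12.8×10⁻⁶ × 3610 mm × 206.0 K = 9.52 mm.
L = L₀ + ΔL = 3610 + 9.52 = 3619.5 mm.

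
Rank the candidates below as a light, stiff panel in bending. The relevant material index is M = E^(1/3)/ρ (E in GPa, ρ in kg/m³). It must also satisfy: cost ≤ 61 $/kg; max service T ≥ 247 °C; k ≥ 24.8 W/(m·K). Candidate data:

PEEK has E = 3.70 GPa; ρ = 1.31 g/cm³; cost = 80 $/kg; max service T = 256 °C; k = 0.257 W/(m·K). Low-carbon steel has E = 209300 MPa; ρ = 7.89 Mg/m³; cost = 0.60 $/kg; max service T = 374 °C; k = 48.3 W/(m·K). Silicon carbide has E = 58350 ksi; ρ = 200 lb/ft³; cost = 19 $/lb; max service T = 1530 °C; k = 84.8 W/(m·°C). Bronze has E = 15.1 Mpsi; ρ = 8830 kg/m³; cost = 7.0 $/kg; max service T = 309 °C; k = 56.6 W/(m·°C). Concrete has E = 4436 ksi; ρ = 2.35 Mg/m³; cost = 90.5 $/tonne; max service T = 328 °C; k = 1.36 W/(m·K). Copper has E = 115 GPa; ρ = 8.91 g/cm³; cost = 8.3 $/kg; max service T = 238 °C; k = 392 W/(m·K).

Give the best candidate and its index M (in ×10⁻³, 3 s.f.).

Screen on constraints: cost ≤ 61 $/kg; max service T ≥ 247 °C; k ≥ 24.8 W/(m·K). Survivors: low-carbon steel, silicon carbide, bronze.
Convert each candidate to consistent units, then evaluate M:
  low-carbon steel: E = 209.3 GPa, ρ = 7890 kg/m³
  silicon carbide: E = 402.3 GPa, ρ = 3204 kg/m³
  bronze: E = 104.1 GPa, ρ = 8830 kg/m³
  silicon carbide: M = 2.30×10⁻³
  low-carbon steel: M = 0.753×10⁻³
  bronze: M = 0.533×10⁻³
Silicon carbide ranks first.

silicon carbide, M = 2.30×10⁻³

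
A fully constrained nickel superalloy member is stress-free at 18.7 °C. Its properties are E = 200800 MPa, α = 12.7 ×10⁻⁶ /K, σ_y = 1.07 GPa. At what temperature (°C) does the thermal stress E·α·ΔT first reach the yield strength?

E = 200800 MPa = 200.8 GPa.
σ_y = 1.07 GPa = 1070 MPa.
E·α·ΔT = 1070 MPa ⇒ ΔT = 1070 / (200.8×10³ × 12.7×10⁻⁶) = 419.6 K.
T = 18.7 + 419.6 = 438.3 °C.

438 °C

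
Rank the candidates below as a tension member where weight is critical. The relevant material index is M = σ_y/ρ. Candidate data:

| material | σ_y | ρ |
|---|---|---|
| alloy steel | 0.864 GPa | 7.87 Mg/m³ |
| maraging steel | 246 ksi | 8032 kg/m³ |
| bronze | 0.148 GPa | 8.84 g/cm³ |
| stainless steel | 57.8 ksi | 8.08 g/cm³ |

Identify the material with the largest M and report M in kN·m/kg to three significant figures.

Normalizing units and computing the index:
  alloy steel: σ_y = 864.0 MPa, ρ = 7870 kg/m³
  maraging steel: σ_y = 1696 MPa, ρ = 8032 kg/m³
  bronze: σ_y = 148.0 MPa, ρ = 8840 kg/m³
  stainless steel: σ_y = 398.5 MPa, ρ = 8080 kg/m³
  maraging steel: M = 211 kN·m/kg
  alloy steel: M = 110 kN·m/kg
  stainless steel: M = 49.3 kN·m/kg
  bronze: M = 16.7 kN·m/kg
Highest index: maraging steel.

maraging steel, M = 211 kN·m/kg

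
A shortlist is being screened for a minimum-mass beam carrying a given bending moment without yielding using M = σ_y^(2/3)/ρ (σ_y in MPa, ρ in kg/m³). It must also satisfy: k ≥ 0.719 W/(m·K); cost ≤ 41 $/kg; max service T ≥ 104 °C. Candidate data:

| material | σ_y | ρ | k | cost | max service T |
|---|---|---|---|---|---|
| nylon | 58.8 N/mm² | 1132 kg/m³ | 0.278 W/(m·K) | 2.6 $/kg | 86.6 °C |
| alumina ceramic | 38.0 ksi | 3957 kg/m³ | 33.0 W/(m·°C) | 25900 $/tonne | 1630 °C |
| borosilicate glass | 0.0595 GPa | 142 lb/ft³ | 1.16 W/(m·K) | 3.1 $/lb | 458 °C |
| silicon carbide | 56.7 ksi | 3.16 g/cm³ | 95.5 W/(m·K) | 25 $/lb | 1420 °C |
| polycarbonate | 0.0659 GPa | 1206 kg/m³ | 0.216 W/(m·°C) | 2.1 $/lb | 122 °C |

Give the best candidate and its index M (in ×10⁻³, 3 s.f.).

alumina ceramic, M = 10.3×10⁻³

Screen on constraints: k ≥ 0.719 W/(m·K); cost ≤ 41 $/kg; max service T ≥ 104 °C. Survivors: alumina ceramic, borosilicate glass.
Putting every candidate on a common basis:
  alumina ceramic: σ_y = 262.0 MPa, ρ = 3957 kg/m³
  borosilicate glass: σ_y = 59.50 MPa, ρ = 2275 kg/m³
  alumina ceramic: M = 10.3×10⁻³
  borosilicate glass: M = 6.70×10⁻³
The maximum is for alumina ceramic.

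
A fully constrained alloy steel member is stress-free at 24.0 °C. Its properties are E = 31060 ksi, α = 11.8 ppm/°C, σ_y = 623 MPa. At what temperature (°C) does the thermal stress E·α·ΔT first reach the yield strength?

E = 31060 ksi = 214.2 GPa.
E·α·ΔT = 623.0 MPa ⇒ ΔT = 623.0 / (214.2×10³ × 11.8×10⁻⁶) = 246.5 K.
T = 24.0 + 246.5 = 270.5 °C.

271 °C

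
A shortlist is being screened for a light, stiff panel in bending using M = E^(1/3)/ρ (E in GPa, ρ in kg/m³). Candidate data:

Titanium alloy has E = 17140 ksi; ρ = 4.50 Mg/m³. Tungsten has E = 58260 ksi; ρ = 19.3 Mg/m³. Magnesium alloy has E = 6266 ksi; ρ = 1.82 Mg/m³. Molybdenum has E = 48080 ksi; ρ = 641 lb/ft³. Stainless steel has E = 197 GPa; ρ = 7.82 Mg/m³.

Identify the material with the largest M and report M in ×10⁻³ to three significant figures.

magnesium alloy, M = 1.93×10⁻³

Convert each candidate to consistent units, then evaluate M:
  titanium alloy: E = 118.2 GPa, ρ = 4500 kg/m³
  tungsten: E = 401.7 GPa, ρ = 19300 kg/m³
  magnesium alloy: E = 43.20 GPa, ρ = 1820 kg/m³
  molybdenum: E = 331.5 GPa, ρ = 10270 kg/m³
  stainless steel: E = 197.0 GPa, ρ = 7820 kg/m³
  magnesium alloy: M = 1.93×10⁻³
  titanium alloy: M = 1.09×10⁻³
  stainless steel: M = 0.744×10⁻³
  molybdenum: M = 0.674×10⁻³
  tungsten: M = 0.382×10⁻³
Magnesium alloy ranks first.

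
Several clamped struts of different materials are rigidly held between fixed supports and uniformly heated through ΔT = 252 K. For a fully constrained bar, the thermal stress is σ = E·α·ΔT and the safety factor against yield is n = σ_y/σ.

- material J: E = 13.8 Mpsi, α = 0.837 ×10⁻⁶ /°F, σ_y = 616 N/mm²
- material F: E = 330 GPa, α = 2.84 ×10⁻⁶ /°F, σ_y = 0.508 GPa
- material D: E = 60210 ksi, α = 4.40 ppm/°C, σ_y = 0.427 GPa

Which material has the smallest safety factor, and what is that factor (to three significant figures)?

Per material, after unit conversion:
  material J: E = 95.15, α = 1.51, σ_y = 616.0 → σ = 36.1 MPa, n = 17.1
  material F: E = 330.0, α = 5.11, σ_y = 508.0 → σ = 425 MPa, n = 1.19
  material D: E = 415.1, α = 4.40, σ_y = 427.0 → σ = 460 MPa, n = 0.928
Smallest n: material D with n = 0.928.

material D, n = 0.928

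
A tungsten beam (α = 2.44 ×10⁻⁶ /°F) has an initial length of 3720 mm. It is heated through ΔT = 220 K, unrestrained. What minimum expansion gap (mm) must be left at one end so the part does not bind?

3.59 mm

Convert α: 2.44×10⁻⁶/°F × (9/5) = 4.39×10⁻⁶/K.
ΔL = α·L₀·ΔT = 4.39×10⁻⁶ × 3720 mm × 220.0 K = 3.59 mm.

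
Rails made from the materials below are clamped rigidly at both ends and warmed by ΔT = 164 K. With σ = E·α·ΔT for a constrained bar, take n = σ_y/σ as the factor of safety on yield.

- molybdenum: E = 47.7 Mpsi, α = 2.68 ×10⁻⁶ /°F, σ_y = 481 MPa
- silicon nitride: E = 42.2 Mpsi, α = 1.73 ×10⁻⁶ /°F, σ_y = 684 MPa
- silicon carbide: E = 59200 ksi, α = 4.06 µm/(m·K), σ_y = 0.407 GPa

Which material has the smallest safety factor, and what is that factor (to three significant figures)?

silicon carbide, n = 1.50

Per material, after unit conversion:
  molybdenum: E = 328.9, α = 4.82, σ_y = 481.0 → σ = 260 MPa, n = 1.85
  silicon nitride: E = 291.0, α = 3.11, σ_y = 684.0 → σ = 149 MPa, n = 4.60
  silicon carbide: E = 408.2, α = 4.06, σ_y = 407.0 → σ = 272 MPa, n = 1.50
The minimum is silicon carbide at n = 1.50.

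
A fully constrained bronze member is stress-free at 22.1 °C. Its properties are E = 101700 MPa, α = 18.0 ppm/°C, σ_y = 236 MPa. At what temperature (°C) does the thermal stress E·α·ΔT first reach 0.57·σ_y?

E = 101700 MPa = 101.7 GPa.
E·α·ΔT = 134.5 MPa ⇒ ΔT = 134.5 / (101.7×10³ × 18.0×10⁻⁶) = 73.48 K.
T = 22.1 + 73.48 = 95.58 °C.

95.6 °C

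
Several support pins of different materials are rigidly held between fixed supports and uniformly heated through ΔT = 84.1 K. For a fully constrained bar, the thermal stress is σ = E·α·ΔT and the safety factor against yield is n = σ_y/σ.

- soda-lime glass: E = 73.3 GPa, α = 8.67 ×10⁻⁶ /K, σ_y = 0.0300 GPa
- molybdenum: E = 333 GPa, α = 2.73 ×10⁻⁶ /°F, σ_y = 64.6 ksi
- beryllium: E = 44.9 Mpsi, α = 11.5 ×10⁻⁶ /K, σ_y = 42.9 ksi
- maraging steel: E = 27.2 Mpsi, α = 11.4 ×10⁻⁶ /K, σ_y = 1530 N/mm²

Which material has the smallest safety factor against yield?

soda-lime glass

In consistent units (E in GPa, α in ×10⁻⁶/K, σ_y in MPa):
  soda-lime glass: E = 73.30, α = 8.67, σ_y = 30.00 → σ = 53.4 MPa, n = 0.561
  molybdenum: E = 333.0, α = 4.91, σ_y = 445.4 → σ = 138 MPa, n = 3.24
  beryllium: E = 309.6, α = 11.5, σ_y = 295.8 → σ = 299 MPa, n = 0.988
  maraging steel: E = 187.5, α = 11.4, σ_y = 1530 → σ = 180 MPa, n = 8.51
Soda-lime glass has the lowest safety factor, n = 0.561.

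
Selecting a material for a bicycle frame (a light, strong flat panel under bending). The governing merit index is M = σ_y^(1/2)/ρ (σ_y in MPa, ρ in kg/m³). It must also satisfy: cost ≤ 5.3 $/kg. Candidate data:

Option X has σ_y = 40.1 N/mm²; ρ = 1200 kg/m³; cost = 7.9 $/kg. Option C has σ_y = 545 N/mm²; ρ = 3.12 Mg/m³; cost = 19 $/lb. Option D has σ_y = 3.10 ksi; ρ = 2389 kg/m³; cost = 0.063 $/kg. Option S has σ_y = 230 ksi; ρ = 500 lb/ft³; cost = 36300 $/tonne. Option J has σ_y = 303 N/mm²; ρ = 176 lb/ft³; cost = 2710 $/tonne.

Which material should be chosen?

Screen on constraints: cost ≤ 5.3 $/kg. Survivors: option D, option J.
In SI units:
  option D: σ_y = 21.37 MPa, ρ = 2389 kg/m³
  option J: σ_y = 303.0 MPa, ρ = 2819 kg/m³
  option J: M = 6.17×10⁻³
  option D: M = 1.94×10⁻³
Highest index: option J.

option J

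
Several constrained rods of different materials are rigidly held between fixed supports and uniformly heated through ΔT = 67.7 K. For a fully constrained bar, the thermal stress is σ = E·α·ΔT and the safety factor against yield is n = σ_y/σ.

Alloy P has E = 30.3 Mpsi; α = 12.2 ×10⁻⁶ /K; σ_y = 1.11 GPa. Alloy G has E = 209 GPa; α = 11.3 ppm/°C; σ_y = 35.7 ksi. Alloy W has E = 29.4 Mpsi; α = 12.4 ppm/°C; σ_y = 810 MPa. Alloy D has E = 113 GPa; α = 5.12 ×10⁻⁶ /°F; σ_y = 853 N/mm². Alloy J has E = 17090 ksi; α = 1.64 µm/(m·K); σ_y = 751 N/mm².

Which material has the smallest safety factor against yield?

In consistent units (E in GPa, α in ×10⁻⁶/K, σ_y in MPa):
  alloy P: E = 208.9, α = 12.2, σ_y = 1110 → σ = 173 MPa, n = 6.43
  alloy G: E = 209.0, α = 11.3, σ_y = 246.1 → σ = 160 MPa, n = 1.54
  alloy W: E = 202.7, α = 12.4, σ_y = 810.0 → σ = 170 MPa, n = 4.76
  alloy D: E = 113.0, α = 9.22, σ_y = 853.0 → σ = 70.5 MPa, n = 12.1
  alloy J: E = 117.8, α = 1.64, σ_y = 751.0 → σ = 13.1 MPa, n = 57.4
Alloy G has the lowest safety factor, n = 1.54.

alloy G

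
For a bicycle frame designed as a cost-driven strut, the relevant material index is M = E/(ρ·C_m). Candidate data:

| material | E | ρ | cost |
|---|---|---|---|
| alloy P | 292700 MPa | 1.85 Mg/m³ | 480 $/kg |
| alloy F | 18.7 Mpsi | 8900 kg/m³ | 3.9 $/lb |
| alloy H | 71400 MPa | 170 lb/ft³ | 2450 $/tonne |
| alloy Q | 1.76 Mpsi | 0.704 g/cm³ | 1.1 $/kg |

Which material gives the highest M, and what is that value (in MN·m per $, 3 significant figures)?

alloy Q, M = 15.7 MN·m per $

In SI units:
  alloy P: E = 292.7 GPa, ρ = 1850 kg/m³, cost = 480.0 $/kg
  alloy F: E = 128.9 GPa, ρ = 8900 kg/m³, cost = 8.598 $/kg
  alloy H: E = 71.40 GPa, ρ = 2723 kg/m³, cost = 2.450 $/kg
  alloy Q: E = 12.13 GPa, ρ = 704.0 kg/m³, cost = 1.100 $/kg
  alloy Q: M = 15.7 MN·m per $
  alloy H: M = 10.7 MN·m per $
  alloy F: M = 1.68 MN·m per $
  alloy P: M = 0.330 MN·m per $
Alloy Q ranks first.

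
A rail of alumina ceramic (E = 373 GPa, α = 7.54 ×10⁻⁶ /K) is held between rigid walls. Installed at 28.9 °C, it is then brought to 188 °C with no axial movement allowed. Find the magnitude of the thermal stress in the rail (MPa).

447 MPa

ΔT = 159.1 K. Constrained thermal stress σ = E·α·ΔT = 373.0×10³ MPa × 7.54×10⁻⁶ × 159.1 = 447 MPa (compressive).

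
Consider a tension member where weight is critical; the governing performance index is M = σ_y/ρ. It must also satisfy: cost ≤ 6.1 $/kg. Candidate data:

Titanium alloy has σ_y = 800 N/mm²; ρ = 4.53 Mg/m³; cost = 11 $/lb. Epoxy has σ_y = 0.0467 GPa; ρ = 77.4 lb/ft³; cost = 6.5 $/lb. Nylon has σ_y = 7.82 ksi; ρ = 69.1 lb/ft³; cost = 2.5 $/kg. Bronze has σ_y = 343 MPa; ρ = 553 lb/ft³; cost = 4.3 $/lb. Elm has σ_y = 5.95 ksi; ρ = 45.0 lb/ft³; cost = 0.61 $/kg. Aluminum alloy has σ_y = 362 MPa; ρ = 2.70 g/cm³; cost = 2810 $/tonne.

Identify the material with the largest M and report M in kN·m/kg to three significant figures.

aluminum alloy, M = 134 kN·m/kg

Screen on constraints: cost ≤ 6.1 $/kg. Survivors: nylon, elm, aluminum alloy.
Normalizing units and computing the index:
  nylon: σ_y = 53.92 MPa, ρ = 1107 kg/m³
  elm: σ_y = 41.02 MPa, ρ = 720.8 kg/m³
  aluminum alloy: σ_y = 362.0 MPa, ρ = 2700 kg/m³
  aluminum alloy: M = 134 kN·m/kg
  elm: M = 56.9 kN·m/kg
  nylon: M = 48.7 kN·m/kg
Aluminum alloy ranks first.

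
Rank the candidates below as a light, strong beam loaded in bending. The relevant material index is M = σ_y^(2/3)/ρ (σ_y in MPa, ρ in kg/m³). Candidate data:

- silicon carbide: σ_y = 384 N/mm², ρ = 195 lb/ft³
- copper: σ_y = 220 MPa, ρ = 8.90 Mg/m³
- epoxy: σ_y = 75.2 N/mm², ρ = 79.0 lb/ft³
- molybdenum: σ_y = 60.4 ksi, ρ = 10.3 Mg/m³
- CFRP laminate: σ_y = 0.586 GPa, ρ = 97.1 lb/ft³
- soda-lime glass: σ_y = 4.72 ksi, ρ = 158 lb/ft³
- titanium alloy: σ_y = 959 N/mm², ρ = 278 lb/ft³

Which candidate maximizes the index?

CFRP laminate

Putting every candidate on a common basis:
  silicon carbide: σ_y = 384.0 MPa, ρ = 3124 kg/m³
  copper: σ_y = 220.0 MPa, ρ = 8900 kg/m³
  epoxy: σ_y = 75.20 MPa, ρ = 1265 kg/m³
  molybdenum: σ_y = 416.4 MPa, ρ = 10300 kg/m³
  CFRP laminate: σ_y = 586.0 MPa, ρ = 1555 kg/m³
  soda-lime glass: σ_y = 32.54 MPa, ρ = 2531 kg/m³
  titanium alloy: σ_y = 959.0 MPa, ρ = 4453 kg/m³
  CFRP laminate: M = 45.0×10⁻³
  titanium alloy: M = 21.8×10⁻³
  silicon carbide: M = 16.9×10⁻³
  epoxy: M = 14.1×10⁻³
  molybdenum: M = 5.41×10⁻³
  copper: M = 4.09×10⁻³
  soda-lime glass: M = 4.03×10⁻³
The maximum is for CFRP laminate.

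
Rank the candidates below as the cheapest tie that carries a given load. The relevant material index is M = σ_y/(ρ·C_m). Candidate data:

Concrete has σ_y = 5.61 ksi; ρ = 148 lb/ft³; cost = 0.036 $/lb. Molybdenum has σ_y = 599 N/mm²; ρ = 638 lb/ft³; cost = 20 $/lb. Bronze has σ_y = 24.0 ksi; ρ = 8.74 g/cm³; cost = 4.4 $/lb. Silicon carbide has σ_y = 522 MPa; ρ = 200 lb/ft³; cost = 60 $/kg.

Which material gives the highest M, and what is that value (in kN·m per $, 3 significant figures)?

concrete, M = 206 kN·m per $

Convert each candidate to consistent units, then evaluate M:
  concrete: σ_y = 38.68 MPa, ρ = 2371 kg/m³, cost = 0.07937 $/kg
  molybdenum: σ_y = 599.0 MPa, ρ = 10220 kg/m³, cost = 44.09 $/kg
  bronze: σ_y = 165.5 MPa, ρ = 8740 kg/m³, cost = 9.700 $/kg
  silicon carbide: σ_y = 522.0 MPa, ρ = 3204 kg/m³, cost = 60.00 $/kg
  concrete: M = 206 kN·m per $
  silicon carbide: M = 2.72 kN·m per $
  bronze: M = 1.95 kN·m per $
  molybdenum: M = 1.33 kN·m per $
The maximum is for concrete.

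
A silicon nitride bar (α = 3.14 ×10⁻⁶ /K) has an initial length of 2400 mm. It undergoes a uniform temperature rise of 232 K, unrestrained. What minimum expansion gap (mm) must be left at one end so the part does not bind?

ΔL = α·L₀·ΔT = 3.14×10⁻⁶ × 2400 mm × 232.0 K = 1.75 mm.

1.75 mm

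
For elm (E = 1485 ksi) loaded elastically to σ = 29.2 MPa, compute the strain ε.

E = 1485 ksi = 10.24 GPa = 10240 MPa.
ε = σ/E = 29.2 / 10240 = 2.85×10⁻³.

2.85×10⁻³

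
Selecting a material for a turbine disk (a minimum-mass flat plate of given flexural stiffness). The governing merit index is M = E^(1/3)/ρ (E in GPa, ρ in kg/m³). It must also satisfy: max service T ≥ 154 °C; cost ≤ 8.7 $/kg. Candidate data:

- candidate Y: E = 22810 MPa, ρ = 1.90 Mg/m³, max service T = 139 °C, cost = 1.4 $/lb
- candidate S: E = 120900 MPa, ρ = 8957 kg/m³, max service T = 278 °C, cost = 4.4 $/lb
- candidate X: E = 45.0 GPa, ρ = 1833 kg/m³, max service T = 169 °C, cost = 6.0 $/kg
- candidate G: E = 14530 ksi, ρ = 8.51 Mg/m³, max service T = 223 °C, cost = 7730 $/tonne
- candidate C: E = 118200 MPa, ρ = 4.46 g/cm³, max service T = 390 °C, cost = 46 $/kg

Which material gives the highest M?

candidate X

Screen on constraints: max service T ≥ 154 °C; cost ≤ 8.7 $/kg. Survivors: candidate X, candidate G.
Putting every candidate on a common basis:
  candidate X: E = 45.00 GPa, ρ = 1833 kg/m³
  candidate G: E = 100.2 GPa, ρ = 8510 kg/m³
  candidate X: M = 1.94×10⁻³
  candidate G: M = 0.546×10⁻³
Candidate X has the largest M.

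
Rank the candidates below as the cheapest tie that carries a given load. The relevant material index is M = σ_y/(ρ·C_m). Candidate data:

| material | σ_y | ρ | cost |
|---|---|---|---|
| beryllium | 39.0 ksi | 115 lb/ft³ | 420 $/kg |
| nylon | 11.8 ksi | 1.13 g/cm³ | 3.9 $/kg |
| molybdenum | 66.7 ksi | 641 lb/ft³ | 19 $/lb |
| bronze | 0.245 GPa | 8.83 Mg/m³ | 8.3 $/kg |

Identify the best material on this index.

nylon

Putting every candidate on a common basis:
  beryllium: σ_y = 268.9 MPa, ρ = 1842 kg/m³, cost = 420.0 $/kg
  nylon: σ_y = 81.36 MPa, ρ = 1130 kg/m³, cost = 3.900 $/kg
  molybdenum: σ_y = 459.9 MPa, ρ = 10270 kg/m³, cost = 41.89 $/kg
  bronze: σ_y = 245.0 MPa, ρ = 8830 kg/m³, cost = 8.300 $/kg
  nylon: M = 18.5 kN·m per $
  bronze: M = 3.34 kN·m per $
  molybdenum: M = 1.07 kN·m per $
  beryllium: M = 0.348 kN·m per $
Nylon has the largest M.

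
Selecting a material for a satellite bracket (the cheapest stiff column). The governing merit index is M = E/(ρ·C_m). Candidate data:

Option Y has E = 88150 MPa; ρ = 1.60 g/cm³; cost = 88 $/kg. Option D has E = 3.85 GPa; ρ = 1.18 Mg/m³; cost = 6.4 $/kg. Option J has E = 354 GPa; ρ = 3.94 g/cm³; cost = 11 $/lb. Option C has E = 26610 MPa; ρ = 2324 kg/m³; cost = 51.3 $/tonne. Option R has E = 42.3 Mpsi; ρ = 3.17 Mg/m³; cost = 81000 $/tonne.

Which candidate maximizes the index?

Convert each candidate to consistent units, then evaluate M:
  option Y: E = 88.15 GPa, ρ = 1600 kg/m³, cost = 88.00 $/kg
  option D: E = 3.850 GPa, ρ = 1180 kg/m³, cost = 6.400 $/kg
  option J: E = 354.0 GPa, ρ = 3940 kg/m³, cost = 24.25 $/kg
  option C: E = 26.61 GPa, ρ = 2324 kg/m³, cost = 0.05130 $/kg
  option R: E = 291.6 GPa, ρ = 3170 kg/m³, cost = 81.00 $/kg
  option C: M = 223 MN·m per $
  option J: M = 3.70 MN·m per $
  option R: M = 1.14 MN·m per $
  option Y: M = 0.626 MN·m per $
  option D: M = 0.510 MN·m per $
Option C ranks first.

option C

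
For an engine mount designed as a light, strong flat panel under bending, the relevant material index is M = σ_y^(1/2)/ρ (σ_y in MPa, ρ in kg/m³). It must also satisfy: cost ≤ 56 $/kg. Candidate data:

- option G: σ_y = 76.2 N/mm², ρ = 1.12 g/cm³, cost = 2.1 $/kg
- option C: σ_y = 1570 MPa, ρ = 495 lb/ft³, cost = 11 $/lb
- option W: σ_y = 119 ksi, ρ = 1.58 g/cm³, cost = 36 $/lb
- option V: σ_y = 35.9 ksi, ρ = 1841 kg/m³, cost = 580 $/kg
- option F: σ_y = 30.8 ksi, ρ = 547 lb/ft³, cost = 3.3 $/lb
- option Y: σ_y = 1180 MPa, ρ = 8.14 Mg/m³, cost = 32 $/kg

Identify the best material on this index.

option G

Screen on constraints: cost ≤ 56 $/kg. Survivors: option G, option C, option F, option Y.
Normalizing units and computing the index:
  option G: σ_y = 76.20 MPa, ρ = 1120 kg/m³
  option C: σ_y = 1570 MPa, ρ = 7929 kg/m³
  option F: σ_y = 212.4 MPa, ρ = 8762 kg/m³
  option Y: σ_y = 1180 MPa, ρ = 8140 kg/m³
  option G: M = 7.79×10⁻³
  option C: M = 5.00×10⁻³
  option Y: M = 4.22×10⁻³
  option F: M = 1.66×10⁻³
The maximum is for option G.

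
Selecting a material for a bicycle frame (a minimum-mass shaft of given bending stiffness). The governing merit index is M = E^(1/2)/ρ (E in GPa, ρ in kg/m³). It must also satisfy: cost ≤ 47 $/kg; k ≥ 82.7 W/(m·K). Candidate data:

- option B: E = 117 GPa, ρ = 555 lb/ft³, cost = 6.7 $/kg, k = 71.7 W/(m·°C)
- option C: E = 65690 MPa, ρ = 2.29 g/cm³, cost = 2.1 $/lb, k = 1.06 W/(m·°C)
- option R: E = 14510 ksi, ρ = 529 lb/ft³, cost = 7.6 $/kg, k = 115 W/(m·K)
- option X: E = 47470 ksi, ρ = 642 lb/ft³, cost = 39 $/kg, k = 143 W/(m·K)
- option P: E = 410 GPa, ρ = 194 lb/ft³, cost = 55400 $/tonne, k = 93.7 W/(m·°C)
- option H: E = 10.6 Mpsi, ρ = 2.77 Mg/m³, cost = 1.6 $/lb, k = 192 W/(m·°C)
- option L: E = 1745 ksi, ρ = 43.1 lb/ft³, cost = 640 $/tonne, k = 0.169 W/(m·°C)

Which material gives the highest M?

option H

Screen on constraints: cost ≤ 47 $/kg; k ≥ 82.7 W/(m·K). Survivors: option R, option X, option H.
In SI units:
  option R: E = 100.0 GPa, ρ = 8474 kg/m³
  option X: E = 327.3 GPa, ρ = 10280 kg/m³
  option H: E = 73.08 GPa, ρ = 2770 kg/m³
  option H: M = 3.09×10⁻³
  option X: M = 1.76×10⁻³
  option R: M = 1.18×10⁻³
Option H ranks first.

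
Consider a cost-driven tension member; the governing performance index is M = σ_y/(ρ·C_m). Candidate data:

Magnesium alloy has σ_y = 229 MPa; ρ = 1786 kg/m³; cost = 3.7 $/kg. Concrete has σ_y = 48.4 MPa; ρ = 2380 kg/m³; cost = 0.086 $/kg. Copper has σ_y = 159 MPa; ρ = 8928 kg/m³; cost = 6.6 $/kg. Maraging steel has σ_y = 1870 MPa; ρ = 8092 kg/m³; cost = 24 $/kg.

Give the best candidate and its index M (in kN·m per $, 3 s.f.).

concrete, M = 236 kN·m per $

Per-candidate index values:
  concrete: M = 236 kN·m per $
  magnesium alloy: M = 34.7 kN·m per $
  maraging steel: M = 9.63 kN·m per $
  copper: M = 2.70 kN·m per $
The maximum is for concrete.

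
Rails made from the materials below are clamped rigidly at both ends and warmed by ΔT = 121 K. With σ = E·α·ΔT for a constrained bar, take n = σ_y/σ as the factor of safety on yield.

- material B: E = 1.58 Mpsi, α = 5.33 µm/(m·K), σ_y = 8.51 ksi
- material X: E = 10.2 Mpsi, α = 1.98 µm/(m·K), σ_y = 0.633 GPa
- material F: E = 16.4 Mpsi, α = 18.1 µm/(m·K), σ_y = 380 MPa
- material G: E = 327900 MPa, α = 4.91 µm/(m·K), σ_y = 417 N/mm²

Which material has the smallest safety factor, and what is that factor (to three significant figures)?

With everything in SI (GPa, ×10⁻⁶/K, MPa):
  material B: E = 10.89, α = 5.33, σ_y = 58.67 → σ = 7.03 MPa, n = 8.35
  material X: E = 70.33, α = 1.98, σ_y = 633.0 → σ = 16.8 MPa, n = 37.6
  material F: E = 113.1, α = 18.1, σ_y = 380.0 → σ = 248 MPa, n = 1.53
  material G: E = 327.9, α = 4.91, σ_y = 417.0 → σ = 195 MPa, n = 2.14
Material F has the lowest safety factor, n = 1.53.

material F, n = 1.53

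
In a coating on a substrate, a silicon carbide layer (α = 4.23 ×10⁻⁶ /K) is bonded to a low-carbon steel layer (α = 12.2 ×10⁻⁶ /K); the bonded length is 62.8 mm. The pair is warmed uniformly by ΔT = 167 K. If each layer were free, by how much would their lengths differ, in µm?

83.6 µm

Δα = |4.23 − 12.2|×10⁻⁶/K = 7.97×10⁻⁶/K.
ΔL_mismatch = Δα·L·ΔT = 7.97×10⁻⁶ × 62.8 mm × 167.0 K = 83.6 µm.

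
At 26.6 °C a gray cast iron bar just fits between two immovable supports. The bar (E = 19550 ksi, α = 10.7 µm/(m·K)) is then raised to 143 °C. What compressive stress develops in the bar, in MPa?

E = 19550 ksi = 134.8 GPa.
ΔT = 116.4 K. Constrained thermal stress σ = E·α·ΔT = 134.8×10³ MPa × 10.7×10⁻⁶ × 116.4 = 168 MPa (compressive).

168 MPa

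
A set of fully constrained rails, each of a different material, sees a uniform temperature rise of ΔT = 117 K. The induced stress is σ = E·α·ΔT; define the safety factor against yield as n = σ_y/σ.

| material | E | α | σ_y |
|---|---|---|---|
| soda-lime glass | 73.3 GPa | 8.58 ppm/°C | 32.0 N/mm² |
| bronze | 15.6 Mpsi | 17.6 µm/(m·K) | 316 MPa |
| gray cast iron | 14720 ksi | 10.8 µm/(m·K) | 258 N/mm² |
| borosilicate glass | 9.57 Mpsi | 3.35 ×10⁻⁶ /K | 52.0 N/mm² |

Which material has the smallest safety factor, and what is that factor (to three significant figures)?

With everything in SI (GPa, ×10⁻⁶/K, MPa):
  soda-lime glass: E = 73.30, α = 8.58, σ_y = 32.00 → σ = 73.6 MPa, n = 0.435
  bronze: E = 107.6, α = 17.6, σ_y = 316.0 → σ = 221 MPa, n = 1.43
  gray cast iron: E = 101.5, α = 10.8, σ_y = 258.0 → σ = 128 MPa, n = 2.01
  borosilicate glass: E = 65.98, α = 3.35, σ_y = 52.00 → σ = 25.9 MPa, n = 2.01
Soda-lime glass has the lowest safety factor, n = 0.435.

soda-lime glass, n = 0.435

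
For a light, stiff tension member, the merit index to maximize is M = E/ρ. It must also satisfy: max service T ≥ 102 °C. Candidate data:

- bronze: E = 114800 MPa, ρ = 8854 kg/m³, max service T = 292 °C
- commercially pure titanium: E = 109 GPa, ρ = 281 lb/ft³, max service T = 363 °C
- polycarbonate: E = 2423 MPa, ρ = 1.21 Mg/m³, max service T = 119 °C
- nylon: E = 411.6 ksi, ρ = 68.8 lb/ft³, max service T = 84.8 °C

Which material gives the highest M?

commercially pure titanium

Screen on constraints: max service T ≥ 102 °C. Survivors: bronze, commercially pure titanium, polycarbonate.
Convert each candidate to consistent units, then evaluate M:
  bronze: E = 114.8 GPa, ρ = 8854 kg/m³
  commercially pure titanium: E = 109.0 GPa, ρ = 4501 kg/m³
  polycarbonate: E = 2.423 GPa, ρ = 1210 kg/m³
  commercially pure titanium: M = 24.2 MN·m/kg
  bronze: M = 13.0 MN·m/kg
  polycarbonate: M = 2.00 MN·m/kg
Highest index: commercially pure titanium.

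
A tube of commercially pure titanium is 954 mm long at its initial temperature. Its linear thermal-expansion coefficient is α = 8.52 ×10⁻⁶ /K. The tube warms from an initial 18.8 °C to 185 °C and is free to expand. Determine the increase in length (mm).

1.35 mm

ΔT = 185 − 18.8 = 166.2 K.
ΔL = α·L₀·ΔT = 8.52×10⁻⁶ × 954 mm × 166.2 K = 1.35 mm.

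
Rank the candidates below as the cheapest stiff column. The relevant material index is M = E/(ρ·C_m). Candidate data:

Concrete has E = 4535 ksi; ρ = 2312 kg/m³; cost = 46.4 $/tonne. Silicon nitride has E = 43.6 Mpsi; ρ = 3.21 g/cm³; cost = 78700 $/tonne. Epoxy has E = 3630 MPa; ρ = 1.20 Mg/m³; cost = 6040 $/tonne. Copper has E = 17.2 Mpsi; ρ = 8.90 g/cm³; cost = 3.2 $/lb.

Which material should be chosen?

After converting to SI:
  concrete: E = 31.27 GPa, ρ = 2312 kg/m³, cost = 0.04640 $/kg
  silicon nitride: E = 300.6 GPa, ρ = 3210 kg/m³, cost = 78.70 $/kg
  epoxy: E = 3.630 GPa, ρ = 1200 kg/m³, cost = 6.040 $/kg
  copper: E = 118.6 GPa, ρ = 8900 kg/m³, cost = 7.055 $/kg
  concrete: M = 291 MN·m per $
  copper: M = 1.89 MN·m per $
  silicon nitride: M = 1.19 MN·m per $
  epoxy: M = 0.501 MN·m per $
Concrete has the largest M.

concrete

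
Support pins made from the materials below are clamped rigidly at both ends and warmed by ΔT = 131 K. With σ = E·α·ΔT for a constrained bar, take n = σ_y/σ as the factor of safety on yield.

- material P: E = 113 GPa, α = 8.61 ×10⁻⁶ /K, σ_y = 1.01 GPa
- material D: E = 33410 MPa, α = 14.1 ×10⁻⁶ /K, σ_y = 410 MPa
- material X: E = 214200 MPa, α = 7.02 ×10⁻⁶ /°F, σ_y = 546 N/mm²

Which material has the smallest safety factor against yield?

material X

Per material, after unit conversion:
  material P: E = 113.0, α = 8.61, σ_y = 1010 → σ = 127 MPa, n = 7.92
  material D: E = 33.41, α = 14.1, σ_y = 410.0 → σ = 61.7 MPa, n = 6.64
  material X: E = 214.2, α = 12.6, σ_y = 546.0 → σ = 355 MPa, n = 1.54
The minimum is material X at n = 1.54.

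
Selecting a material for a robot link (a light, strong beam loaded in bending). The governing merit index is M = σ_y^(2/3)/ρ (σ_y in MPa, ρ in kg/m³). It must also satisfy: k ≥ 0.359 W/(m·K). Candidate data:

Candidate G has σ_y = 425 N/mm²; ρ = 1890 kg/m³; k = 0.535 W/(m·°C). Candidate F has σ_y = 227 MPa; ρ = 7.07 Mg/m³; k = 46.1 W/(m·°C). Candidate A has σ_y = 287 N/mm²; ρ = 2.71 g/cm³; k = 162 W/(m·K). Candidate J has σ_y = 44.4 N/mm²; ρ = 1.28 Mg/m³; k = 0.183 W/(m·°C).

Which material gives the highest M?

Screen on constraints: k ≥ 0.359 W/(m·K). Survivors: candidate G, candidate F, candidate A.
Putting every candidate on a common basis:
  candidate G: σ_y = 425.0 MPa, ρ = 1890 kg/m³
  candidate F: σ_y = 227.0 MPa, ρ = 7070 kg/m³
  candidate A: σ_y = 287.0 MPa, ρ = 2710 kg/m³
  candidate G: M = 29.9×10⁻³
  candidate A: M = 16.1×10⁻³
  candidate F: M = 5.26×10⁻³
Highest index: candidate G.

candidate G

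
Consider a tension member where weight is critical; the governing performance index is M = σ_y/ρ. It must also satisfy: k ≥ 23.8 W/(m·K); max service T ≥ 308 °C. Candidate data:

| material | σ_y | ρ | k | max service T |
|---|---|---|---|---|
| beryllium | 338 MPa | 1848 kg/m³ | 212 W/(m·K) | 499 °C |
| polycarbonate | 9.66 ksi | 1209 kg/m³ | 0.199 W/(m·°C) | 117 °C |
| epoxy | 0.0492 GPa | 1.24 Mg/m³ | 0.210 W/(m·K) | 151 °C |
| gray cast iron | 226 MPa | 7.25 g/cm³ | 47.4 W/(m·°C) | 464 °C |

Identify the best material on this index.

beryllium

Screen on constraints: k ≥ 23.8 W/(m·K); max service T ≥ 308 °C. Survivors: beryllium, gray cast iron.
Convert each candidate to consistent units, then evaluate M:
  beryllium: σ_y = 338.0 MPa, ρ = 1848 kg/m³
  gray cast iron: σ_y = 226.0 MPa, ρ = 7250 kg/m³
  beryllium: M = 183 kN·m/kg
  gray cast iron: M = 31.2 kN·m/kg
Beryllium has the largest M.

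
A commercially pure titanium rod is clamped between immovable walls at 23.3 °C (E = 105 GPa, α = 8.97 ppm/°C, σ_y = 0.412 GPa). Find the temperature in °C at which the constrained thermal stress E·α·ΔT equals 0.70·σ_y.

σ_y = 0.412 GPa = 412.0 MPa.
E·α·ΔT = 288.4 MPa ⇒ ΔT = 288.4 / (105.0×10³ × 8.97×10⁻⁶) = 306.2 K.
T = 23.3 + 306.2 = 329.5 °C.

330 °C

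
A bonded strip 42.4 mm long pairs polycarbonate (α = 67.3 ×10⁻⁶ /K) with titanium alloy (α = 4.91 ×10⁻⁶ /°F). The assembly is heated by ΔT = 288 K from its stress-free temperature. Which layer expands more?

polycarbonate

titanium alloy: α = 4.91×10⁻⁶/°F × 9/5 = 8.84×10⁻⁶/K.
α(polycarbonate) = 67.3×10⁻⁶/K vs α(titanium alloy) = 8.84×10⁻⁶/K.
Higher α expands more for the same ΔT: polycarbonate.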